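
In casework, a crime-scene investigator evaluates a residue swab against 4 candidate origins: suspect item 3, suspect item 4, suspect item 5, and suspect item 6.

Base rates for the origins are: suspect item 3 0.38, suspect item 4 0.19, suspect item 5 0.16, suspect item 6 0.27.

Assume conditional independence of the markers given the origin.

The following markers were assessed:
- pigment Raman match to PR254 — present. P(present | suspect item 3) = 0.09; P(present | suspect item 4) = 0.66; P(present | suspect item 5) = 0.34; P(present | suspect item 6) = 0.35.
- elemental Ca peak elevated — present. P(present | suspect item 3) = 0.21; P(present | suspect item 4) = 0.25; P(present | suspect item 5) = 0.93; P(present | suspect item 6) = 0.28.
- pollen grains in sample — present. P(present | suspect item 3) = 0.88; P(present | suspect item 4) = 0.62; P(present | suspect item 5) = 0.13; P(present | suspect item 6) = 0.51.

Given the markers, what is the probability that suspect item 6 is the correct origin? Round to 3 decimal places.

For each hypothesis, the unnormalized posterior weight is prior × product of the marker likelihoods:
  suspect item 3: 0.38 × 0.09 × 0.21 × 0.88 = 0.0063202
  suspect item 4: 0.19 × 0.66 × 0.25 × 0.62 = 0.019437
  suspect item 5: 0.16 × 0.34 × 0.93 × 0.13 = 0.006577
  suspect item 6: 0.27 × 0.35 × 0.28 × 0.51 = 0.013495
The unnormalized weights sum to 0.045829.
P(suspect item 6 | evidence) = 0.013495 / 0.045829 ≈ 0.294.

0.294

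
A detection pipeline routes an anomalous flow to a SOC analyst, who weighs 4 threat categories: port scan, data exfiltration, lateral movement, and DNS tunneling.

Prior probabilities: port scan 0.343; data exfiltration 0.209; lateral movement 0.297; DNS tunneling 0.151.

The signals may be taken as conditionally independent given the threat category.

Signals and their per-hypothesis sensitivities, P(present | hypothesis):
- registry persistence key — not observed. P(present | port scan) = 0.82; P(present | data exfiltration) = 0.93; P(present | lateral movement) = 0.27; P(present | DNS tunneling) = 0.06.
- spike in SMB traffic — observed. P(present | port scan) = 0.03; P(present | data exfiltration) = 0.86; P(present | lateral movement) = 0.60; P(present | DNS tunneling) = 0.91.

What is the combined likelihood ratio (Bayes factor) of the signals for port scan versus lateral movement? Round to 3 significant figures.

0.0123

The Bayes factor is the ratio of the joint likelihoods of the signal pattern under the two hypotheses (using 1 − P(present | H) for each absent signal).
  port scan: (1 − 0.82) × 0.03 = 0.0054
  lateral movement: (1 − 0.27) × 0.60 = 0.438
Bayes factor = 0.0054 / 0.438 ≈ 0.0123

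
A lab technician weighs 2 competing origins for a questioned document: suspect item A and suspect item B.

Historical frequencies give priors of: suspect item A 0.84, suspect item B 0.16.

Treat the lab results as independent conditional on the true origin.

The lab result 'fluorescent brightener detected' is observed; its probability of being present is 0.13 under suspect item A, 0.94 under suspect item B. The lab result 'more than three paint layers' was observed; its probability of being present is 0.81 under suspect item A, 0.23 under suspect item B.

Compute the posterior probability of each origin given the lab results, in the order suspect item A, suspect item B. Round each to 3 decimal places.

0.719, 0.281

Multiply each prior by the joint likelihood of the lab result pattern:
  suspect item A: 0.84 × 0.13 × 0.81 = 0.088452
  suspect item B: 0.16 × 0.94 × 0.23 = 0.034592
Normalizing constant Z = 0.088452 + 0.034592 = 0.12304.
P(suspect item A | evidence) = 0.088452 / 0.12304 ≈ 0.719
P(suspect item B | evidence) = 0.034592 / 0.12304 ≈ 0.281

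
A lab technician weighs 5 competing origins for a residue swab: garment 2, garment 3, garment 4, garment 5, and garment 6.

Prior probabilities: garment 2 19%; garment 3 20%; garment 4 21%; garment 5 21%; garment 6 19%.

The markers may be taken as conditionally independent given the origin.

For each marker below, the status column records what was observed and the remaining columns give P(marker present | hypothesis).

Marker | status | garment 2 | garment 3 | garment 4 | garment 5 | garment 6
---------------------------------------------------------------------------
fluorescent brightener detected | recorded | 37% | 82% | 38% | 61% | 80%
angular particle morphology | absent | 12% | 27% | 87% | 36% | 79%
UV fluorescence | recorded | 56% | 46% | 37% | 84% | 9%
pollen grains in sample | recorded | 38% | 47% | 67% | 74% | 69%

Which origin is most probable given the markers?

garment 5

By Bayes' rule with conditional independence, the unnormalized weight for each hypothesis is prior × ∏ likelihoods (using 1 − P(present | H) for each absent marker):
  garment 2: 0.19 × 0.37 × (1 − 0.12) × 0.56 × 0.38 = 0.013165
  garment 3: 0.20 × 0.82 × (1 − 0.27) × 0.46 × 0.47 = 0.025883
  garment 4: 0.21 × 0.38 × (1 − 0.87) × 0.37 × 0.67 = 0.0025717
  garment 5: 0.21 × 0.61 × (1 − 0.36) × 0.84 × 0.74 = 0.050961
  garment 6: 0.19 × 0.80 × (1 − 0.79) × 0.09 × 0.69 = 0.0019822
The unnormalized weights sum to 0.094563.
P(garment 2 | evidence) ≈ 0.013165 / 0.094563 ≈ 0.139
P(garment 3 | evidence) ≈ 0.025883 / 0.094563 ≈ 0.274
P(garment 4 | evidence) ≈ 0.0025717 / 0.094563 ≈ 0.027
P(garment 5 | evidence) ≈ 0.050961 / 0.094563 ≈ 0.539
P(garment 6 | evidence) ≈ 0.0019822 / 0.094563 ≈ 0.021
The largest is 0.539, so garment 5 is most probable.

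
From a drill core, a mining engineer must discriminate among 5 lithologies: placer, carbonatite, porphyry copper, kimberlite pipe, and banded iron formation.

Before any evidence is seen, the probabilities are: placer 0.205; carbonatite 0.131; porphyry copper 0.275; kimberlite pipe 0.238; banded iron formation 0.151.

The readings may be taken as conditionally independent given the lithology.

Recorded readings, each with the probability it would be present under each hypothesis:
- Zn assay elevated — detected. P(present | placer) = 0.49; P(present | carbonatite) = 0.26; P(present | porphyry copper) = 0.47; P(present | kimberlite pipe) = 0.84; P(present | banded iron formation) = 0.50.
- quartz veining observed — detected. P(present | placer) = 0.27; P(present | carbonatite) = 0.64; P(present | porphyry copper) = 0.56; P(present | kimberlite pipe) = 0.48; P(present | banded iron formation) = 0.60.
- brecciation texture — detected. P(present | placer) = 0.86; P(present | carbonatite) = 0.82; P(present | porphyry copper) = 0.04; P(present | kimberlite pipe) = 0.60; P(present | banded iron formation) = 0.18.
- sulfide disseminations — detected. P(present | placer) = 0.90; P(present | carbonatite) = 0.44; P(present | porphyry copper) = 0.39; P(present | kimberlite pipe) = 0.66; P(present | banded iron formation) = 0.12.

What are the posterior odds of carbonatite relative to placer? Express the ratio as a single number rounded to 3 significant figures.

0.375

The normalizing constant cancels in an odds ratio, so compute prior × likelihood for the two hypotheses only:
  carbonatite: 0.131 × 0.26 × 0.64 × 0.82 × 0.44 = 0.0078649
  placer: 0.205 × 0.49 × 0.27 × 0.86 × 0.90 = 0.020992
Posterior odds = 0.0078649 / 0.020992 ≈ 0.375.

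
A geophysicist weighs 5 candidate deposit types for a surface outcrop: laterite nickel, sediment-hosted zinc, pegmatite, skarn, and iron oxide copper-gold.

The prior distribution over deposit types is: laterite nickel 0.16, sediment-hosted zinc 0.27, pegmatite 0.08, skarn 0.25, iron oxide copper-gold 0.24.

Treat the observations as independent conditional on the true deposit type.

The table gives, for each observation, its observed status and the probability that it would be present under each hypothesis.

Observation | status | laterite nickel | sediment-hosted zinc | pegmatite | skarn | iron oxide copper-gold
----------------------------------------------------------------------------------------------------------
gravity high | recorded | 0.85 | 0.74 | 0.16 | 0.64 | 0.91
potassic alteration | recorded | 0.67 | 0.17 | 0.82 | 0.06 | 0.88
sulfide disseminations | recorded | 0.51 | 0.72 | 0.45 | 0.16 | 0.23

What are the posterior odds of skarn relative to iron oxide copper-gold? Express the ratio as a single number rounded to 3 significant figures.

Posterior odds equal prior odds times the likelihood ratio; only the two competing hypotheses matter.
  skarn: 0.25 × 0.64 × 0.06 × 0.16 = 0.001536
  iron oxide copper-gold: 0.24 × 0.91 × 0.88 × 0.23 = 0.044204
Odds(skarn : iron oxide copper-gold) = 0.001536 / 0.044204 ≈ 0.0347.

0.0347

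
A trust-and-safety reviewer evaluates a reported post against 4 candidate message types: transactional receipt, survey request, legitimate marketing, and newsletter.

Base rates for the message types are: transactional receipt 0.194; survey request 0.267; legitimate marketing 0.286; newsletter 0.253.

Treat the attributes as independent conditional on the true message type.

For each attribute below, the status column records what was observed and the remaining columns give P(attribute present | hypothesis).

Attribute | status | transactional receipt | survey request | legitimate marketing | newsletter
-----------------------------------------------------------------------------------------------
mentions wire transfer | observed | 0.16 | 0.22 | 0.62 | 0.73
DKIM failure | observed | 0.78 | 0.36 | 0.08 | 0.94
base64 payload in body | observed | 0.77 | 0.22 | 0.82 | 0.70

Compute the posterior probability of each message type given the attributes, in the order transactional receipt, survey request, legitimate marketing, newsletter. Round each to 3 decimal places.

By Bayes' rule with conditional independence, the unnormalized weight for each hypothesis is prior × ∏ likelihoods:
  transactional receipt: 0.194 × 0.16 × 0.78 × 0.77 = 0.018643
  survey request: 0.267 × 0.22 × 0.36 × 0.22 = 0.0046522
  legitimate marketing: 0.286 × 0.62 × 0.08 × 0.82 = 0.011632
  newsletter: 0.253 × 0.73 × 0.94 × 0.70 = 0.12153
Marginal likelihood of the evidence = 0.15645.
P(transactional receipt | evidence) = 0.018643 / 0.15645 ≈ 0.119
P(survey request | evidence) = 0.0046522 / 0.15645 ≈ 0.030
P(legitimate marketing | evidence) = 0.011632 / 0.15645 ≈ 0.074
P(newsletter | evidence) = 0.12153 / 0.15645 ≈ 0.777

0.119, 0.030, 0.074, 0.777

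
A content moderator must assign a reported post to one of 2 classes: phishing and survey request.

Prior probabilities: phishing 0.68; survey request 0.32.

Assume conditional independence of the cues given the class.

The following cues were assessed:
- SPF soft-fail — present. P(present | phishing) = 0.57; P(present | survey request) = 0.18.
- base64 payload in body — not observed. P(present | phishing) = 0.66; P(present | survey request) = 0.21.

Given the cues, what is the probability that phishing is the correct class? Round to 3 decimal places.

0.743

Multiply each prior by the joint likelihood of the cue pattern (using 1 − P(present | H) for each absent cue):
  phishing: 0.68 × 0.57 × (1 − 0.66) = 0.13178
  survey request: 0.32 × 0.18 × (1 − 0.21) = 0.045504
Marginal likelihood of the evidence = 0.17729.
P(phishing | evidence) = 0.13178 / 0.17729 ≈ 0.743.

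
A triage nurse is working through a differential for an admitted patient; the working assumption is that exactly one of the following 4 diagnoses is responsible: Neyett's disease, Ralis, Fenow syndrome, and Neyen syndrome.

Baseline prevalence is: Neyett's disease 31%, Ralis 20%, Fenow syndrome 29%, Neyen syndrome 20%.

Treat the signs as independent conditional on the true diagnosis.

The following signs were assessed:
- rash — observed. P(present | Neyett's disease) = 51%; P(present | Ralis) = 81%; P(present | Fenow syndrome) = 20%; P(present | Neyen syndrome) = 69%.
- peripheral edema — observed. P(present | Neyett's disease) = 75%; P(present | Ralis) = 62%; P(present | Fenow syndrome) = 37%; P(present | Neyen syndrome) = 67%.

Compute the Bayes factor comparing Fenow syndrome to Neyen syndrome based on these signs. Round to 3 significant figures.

Joint likelihood of the sign pattern under each hypothesis:
  Fenow syndrome: 0.20 × 0.37 = 0.074
  Neyen syndrome: 0.69 × 0.67 = 0.4623
Bayes factor = 0.074 / 0.4623 ≈ 0.160

0.160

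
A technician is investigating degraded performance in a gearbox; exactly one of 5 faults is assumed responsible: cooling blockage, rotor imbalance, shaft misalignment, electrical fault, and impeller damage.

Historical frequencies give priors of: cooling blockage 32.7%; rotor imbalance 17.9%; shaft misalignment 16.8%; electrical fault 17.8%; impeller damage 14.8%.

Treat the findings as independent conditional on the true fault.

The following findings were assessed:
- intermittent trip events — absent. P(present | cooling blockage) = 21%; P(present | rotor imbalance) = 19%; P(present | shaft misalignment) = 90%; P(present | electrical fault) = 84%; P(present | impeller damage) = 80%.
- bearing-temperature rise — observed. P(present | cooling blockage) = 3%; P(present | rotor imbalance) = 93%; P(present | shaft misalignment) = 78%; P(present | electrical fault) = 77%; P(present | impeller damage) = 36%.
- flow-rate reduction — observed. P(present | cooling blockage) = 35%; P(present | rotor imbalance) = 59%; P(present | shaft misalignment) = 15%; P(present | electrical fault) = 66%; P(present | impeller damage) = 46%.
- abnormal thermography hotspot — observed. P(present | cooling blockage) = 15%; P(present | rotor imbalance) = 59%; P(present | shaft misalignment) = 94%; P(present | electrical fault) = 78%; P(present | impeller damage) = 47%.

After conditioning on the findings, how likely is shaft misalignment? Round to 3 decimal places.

For each hypothesis, the unnormalized posterior weight is prior × product of the finding likelihoods (using 1 − P(present | H) for each absent finding):
  cooling blockage: 0.327 × (1 − 0.21) × 0.03 × 0.35 × 0.15 = 0.00040687
  rotor imbalance: 0.179 × (1 − 0.19) × 0.93 × 0.59 × 0.59 = 0.046938
  shaft misalignment: 0.168 × (1 − 0.90) × 0.78 × 0.15 × 0.94 = 0.0018477
  electrical fault: 0.178 × (1 − 0.84) × 0.77 × 0.66 × 0.78 = 0.011289
  impeller damage: 0.148 × (1 − 0.80) × 0.36 × 0.46 × 0.47 = 0.0023038
Marginal likelihood of the evidence = 0.062786.
P(shaft misalignment | evidence) = 0.0018477 / 0.062786 ≈ 0.029.

0.029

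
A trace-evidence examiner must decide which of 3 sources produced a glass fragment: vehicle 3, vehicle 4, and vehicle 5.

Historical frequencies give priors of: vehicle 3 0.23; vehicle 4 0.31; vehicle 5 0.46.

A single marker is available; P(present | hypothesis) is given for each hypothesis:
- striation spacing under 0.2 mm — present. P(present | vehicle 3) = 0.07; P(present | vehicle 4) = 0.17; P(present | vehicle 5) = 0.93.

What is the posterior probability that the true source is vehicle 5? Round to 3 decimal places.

Multiply each prior by the likelihood of the marker:
  vehicle 3: 0.23 × 0.07 = 0.0161
  vehicle 4: 0.31 × 0.17 = 0.0527
  vehicle 5: 0.46 × 0.93 = 0.4278
Marginal likelihood of the evidence = 0.4966.
P(vehicle 5 | evidence) = 0.4278 / 0.4966 ≈ 0.861.

0.861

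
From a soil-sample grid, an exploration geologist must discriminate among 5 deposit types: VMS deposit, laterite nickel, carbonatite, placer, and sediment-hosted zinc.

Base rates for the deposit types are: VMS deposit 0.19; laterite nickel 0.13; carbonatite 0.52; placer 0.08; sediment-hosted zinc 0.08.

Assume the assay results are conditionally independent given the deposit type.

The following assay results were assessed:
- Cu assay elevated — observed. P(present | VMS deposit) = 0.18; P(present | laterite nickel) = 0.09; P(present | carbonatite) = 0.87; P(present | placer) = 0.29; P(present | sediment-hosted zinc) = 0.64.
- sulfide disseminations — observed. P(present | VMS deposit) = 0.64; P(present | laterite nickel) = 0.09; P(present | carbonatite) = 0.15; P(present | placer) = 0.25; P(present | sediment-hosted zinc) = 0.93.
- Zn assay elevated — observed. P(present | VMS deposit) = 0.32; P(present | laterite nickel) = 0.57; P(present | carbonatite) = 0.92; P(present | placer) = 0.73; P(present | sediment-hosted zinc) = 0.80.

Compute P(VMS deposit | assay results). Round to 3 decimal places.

0.062

Multiply each prior by the joint likelihood of the assay result pattern:
  VMS deposit: 0.19 × 0.18 × 0.64 × 0.32 = 0.0070042
  laterite nickel: 0.13 × 0.09 × 0.09 × 0.57 = 0.00060021
  carbonatite: 0.52 × 0.87 × 0.15 × 0.92 = 0.062431
  placer: 0.08 × 0.29 × 0.25 × 0.73 = 0.004234
  sediment-hosted zinc: 0.08 × 0.64 × 0.93 × 0.80 = 0.038093
Normalizing constant Z = 0.0070042 + 0.00060021 + 0.062431 + 0.004234 + 0.038093 = 0.11236.
P(VMS deposit | evidence) = 0.0070042 / 0.11236 ≈ 0.062.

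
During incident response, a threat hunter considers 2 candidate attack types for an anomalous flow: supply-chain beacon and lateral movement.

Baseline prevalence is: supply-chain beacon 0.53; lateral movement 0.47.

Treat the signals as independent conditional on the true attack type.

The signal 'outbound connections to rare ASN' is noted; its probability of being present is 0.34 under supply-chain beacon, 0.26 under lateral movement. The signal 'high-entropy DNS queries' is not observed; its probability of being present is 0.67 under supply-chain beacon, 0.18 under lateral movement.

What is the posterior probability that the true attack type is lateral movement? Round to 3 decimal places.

Multiply each prior by the joint likelihood of the signal pattern (using 1 − P(present | H) for each absent signal):
  supply-chain beacon: 0.53 × 0.34 × (1 − 0.67) = 0.059466
  lateral movement: 0.47 × 0.26 × (1 − 0.18) = 0.1002
Marginal likelihood of the evidence = 0.15967.
P(lateral movement | evidence) = 0.1002 / 0.15967 ≈ 0.628.

0.628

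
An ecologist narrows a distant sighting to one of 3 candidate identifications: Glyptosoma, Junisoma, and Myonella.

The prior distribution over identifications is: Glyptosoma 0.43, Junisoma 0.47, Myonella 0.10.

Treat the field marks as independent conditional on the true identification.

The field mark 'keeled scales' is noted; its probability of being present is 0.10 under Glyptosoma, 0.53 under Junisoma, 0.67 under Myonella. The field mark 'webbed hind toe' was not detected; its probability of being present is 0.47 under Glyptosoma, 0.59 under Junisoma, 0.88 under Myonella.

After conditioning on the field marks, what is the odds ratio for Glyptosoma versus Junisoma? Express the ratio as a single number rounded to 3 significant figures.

0.223

Posterior odds equal prior odds times the likelihood ratio; only the two competing hypotheses matter (using 1 − P(present | H) for each absent field mark).
  Glyptosoma: 0.43 × 0.10 × (1 − 0.47) = 0.02279
  Junisoma: 0.47 × 0.53 × (1 − 0.59) = 0.10213
Odds(Glyptosoma : Junisoma) = 0.02279 / 0.10213 ≈ 0.223.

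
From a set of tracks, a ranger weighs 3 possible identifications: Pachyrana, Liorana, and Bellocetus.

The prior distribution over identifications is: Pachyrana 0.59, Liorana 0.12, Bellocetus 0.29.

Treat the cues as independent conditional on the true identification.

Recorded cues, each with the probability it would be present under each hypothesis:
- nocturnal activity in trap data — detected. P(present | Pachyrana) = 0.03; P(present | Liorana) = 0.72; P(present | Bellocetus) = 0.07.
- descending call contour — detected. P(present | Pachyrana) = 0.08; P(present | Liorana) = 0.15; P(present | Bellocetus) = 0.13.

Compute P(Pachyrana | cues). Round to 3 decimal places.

0.083

Multiply each prior by the joint likelihood of the cue pattern:
  Pachyrana: 0.59 × 0.03 × 0.08 = 0.001416
  Liorana: 0.12 × 0.72 × 0.15 = 0.01296
  Bellocetus: 0.29 × 0.07 × 0.13 = 0.002639
Normalizing constant Z = 0.001416 + 0.01296 + 0.002639 = 0.017015.
P(Pachyrana | evidence) = 0.001416 / 0.017015 ≈ 0.083.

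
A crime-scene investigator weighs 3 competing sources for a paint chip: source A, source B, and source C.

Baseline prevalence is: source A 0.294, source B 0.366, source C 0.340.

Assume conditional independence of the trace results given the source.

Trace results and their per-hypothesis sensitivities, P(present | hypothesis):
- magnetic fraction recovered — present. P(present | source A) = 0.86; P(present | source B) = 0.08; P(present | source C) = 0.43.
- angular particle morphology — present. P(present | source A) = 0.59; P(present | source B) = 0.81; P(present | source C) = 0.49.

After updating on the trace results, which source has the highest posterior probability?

For each hypothesis, the unnormalized posterior weight is prior × product of the trace result likelihoods:
  source A: 0.294 × 0.86 × 0.59 = 0.14918
  source B: 0.366 × 0.08 × 0.81 = 0.023717
  source C: 0.340 × 0.43 × 0.49 = 0.071638
Marginal likelihood of the evidence = 0.24453.
P(source A | evidence) ≈ 0.14918 / 0.24453 ≈ 0.610
P(source B | evidence) ≈ 0.023717 / 0.24453 ≈ 0.097
P(source C | evidence) ≈ 0.071638 / 0.24453 ≈ 0.293
The largest is 0.610, so source A is most probable.

source A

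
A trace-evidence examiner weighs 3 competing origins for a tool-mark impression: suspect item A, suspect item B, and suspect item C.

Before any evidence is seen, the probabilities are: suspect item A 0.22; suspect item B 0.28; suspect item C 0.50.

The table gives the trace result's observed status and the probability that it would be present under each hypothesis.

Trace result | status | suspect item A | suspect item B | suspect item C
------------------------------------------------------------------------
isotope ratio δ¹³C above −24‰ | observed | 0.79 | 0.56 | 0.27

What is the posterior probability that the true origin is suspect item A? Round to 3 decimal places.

Multiply each prior by the likelihood of the trace result:
  suspect item A: 0.22 × 0.79 = 0.1738
  suspect item B: 0.28 × 0.56 = 0.1568
  suspect item C: 0.50 × 0.27 = 0.135
Normalizing constant Z = 0.1738 + 0.1568 + 0.135 = 0.4656.
P(suspect item A | evidence) = 0.1738 / 0.4656 ≈ 0.373.

0.373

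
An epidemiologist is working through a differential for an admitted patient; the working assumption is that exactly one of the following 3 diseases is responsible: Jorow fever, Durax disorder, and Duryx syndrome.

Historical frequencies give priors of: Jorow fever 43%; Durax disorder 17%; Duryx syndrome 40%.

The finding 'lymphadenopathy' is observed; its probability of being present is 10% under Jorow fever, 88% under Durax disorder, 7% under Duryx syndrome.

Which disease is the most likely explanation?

Durax disorder

For each hypothesis, the unnormalized posterior weight is prior × likelihood:
  Jorow fever: 0.43 × 0.10 = 0.043
  Durax disorder: 0.17 × 0.88 = 0.1496
  Duryx syndrome: 0.40 × 0.07 = 0.028
Marginal likelihood of the evidence = 0.2206.
P(Jorow fever | evidence) ≈ 0.043 / 0.2206 ≈ 0.195
P(Durax disorder | evidence) ≈ 0.1496 / 0.2206 ≈ 0.678
P(Duryx syndrome | evidence) ≈ 0.028 / 0.2206 ≈ 0.127
The largest is 0.678, so Durax disorder is most probable.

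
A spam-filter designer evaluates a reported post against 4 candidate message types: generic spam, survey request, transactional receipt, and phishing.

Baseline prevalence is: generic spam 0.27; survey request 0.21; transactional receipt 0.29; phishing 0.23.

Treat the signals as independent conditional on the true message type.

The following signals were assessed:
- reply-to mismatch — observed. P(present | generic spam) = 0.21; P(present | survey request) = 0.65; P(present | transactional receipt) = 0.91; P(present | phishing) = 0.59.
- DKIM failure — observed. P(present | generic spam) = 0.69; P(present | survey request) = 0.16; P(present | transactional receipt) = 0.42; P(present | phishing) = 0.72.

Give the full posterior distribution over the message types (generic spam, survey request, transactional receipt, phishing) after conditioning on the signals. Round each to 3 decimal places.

0.145, 0.081, 0.411, 0.363

By Bayes' rule with conditional independence, the unnormalized weight for each hypothesis is prior × ∏ likelihoods:
  generic spam: 0.27 × 0.21 × 0.69 = 0.039123
  survey request: 0.21 × 0.65 × 0.16 = 0.02184
  transactional receipt: 0.29 × 0.91 × 0.42 = 0.11084
  phishing: 0.23 × 0.59 × 0.72 = 0.097704
The unnormalized weights sum to 0.2695.
P(generic spam | evidence) = 0.039123 / 0.2695 ≈ 0.145
P(survey request | evidence) = 0.02184 / 0.2695 ≈ 0.081
P(transactional receipt | evidence) = 0.11084 / 0.2695 ≈ 0.411
P(phishing | evidence) = 0.097704 / 0.2695 ≈ 0.363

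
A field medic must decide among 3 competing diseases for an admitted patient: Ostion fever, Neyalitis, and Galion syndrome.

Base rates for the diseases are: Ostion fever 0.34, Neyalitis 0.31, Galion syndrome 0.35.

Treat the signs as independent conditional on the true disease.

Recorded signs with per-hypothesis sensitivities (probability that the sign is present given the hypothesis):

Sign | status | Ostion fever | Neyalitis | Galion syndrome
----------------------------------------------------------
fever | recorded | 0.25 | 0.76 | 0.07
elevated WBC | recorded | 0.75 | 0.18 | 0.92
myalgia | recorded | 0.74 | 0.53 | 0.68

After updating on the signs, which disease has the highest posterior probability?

By Bayes' rule with conditional independence, the unnormalized weight for each hypothesis is prior × ∏ likelihoods:
  Ostion fever: 0.34 × 0.25 × 0.75 × 0.74 = 0.047175
  Neyalitis: 0.31 × 0.76 × 0.18 × 0.53 = 0.022476
  Galion syndrome: 0.35 × 0.07 × 0.92 × 0.68 = 0.015327
The unnormalized weights sum to 0.084978.
P(Ostion fever | evidence) ≈ 0.047175 / 0.084978 ≈ 0.555
P(Neyalitis | evidence) ≈ 0.022476 / 0.084978 ≈ 0.264
P(Galion syndrome | evidence) ≈ 0.015327 / 0.084978 ≈ 0.180
The largest is 0.555, so Ostion fever is most probable.

Ostion fever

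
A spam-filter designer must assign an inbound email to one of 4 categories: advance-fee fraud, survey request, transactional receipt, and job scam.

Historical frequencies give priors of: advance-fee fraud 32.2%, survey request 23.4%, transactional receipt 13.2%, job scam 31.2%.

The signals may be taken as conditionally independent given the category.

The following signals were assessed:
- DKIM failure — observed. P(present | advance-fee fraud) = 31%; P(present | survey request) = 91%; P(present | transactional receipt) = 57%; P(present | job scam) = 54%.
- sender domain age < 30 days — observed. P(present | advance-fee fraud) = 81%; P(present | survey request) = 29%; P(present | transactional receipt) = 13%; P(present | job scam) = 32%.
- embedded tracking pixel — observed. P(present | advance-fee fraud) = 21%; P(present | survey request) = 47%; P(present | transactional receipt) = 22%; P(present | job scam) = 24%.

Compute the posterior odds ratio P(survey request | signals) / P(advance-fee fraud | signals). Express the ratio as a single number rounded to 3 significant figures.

1.71

The normalizing constant cancels in an odds ratio, so compute prior × likelihood for the two hypotheses only:
  survey request: 0.234 × 0.91 × 0.29 × 0.47 = 0.029024
  advance-fee fraud: 0.322 × 0.31 × 0.81 × 0.21 = 0.016979
Posterior odds = 0.029024 / 0.016979 ≈ 1.71.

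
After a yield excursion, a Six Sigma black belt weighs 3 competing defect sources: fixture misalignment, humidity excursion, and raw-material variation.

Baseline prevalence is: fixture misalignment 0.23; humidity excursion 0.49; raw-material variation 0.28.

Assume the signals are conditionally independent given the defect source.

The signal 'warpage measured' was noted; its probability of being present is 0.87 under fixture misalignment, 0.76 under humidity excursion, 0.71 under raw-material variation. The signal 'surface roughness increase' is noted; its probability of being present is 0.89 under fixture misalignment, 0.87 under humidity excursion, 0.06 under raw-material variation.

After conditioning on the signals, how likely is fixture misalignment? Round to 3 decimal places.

0.346

Multiply each prior by the joint likelihood of the signal pattern:
  fixture misalignment: 0.23 × 0.87 × 0.89 = 0.17809
  humidity excursion: 0.49 × 0.76 × 0.87 = 0.32399
  raw-material variation: 0.28 × 0.71 × 0.06 = 0.011928
Marginal likelihood of the evidence = 0.51401.
P(fixture misalignment | evidence) = 0.17809 / 0.51401 ≈ 0.346.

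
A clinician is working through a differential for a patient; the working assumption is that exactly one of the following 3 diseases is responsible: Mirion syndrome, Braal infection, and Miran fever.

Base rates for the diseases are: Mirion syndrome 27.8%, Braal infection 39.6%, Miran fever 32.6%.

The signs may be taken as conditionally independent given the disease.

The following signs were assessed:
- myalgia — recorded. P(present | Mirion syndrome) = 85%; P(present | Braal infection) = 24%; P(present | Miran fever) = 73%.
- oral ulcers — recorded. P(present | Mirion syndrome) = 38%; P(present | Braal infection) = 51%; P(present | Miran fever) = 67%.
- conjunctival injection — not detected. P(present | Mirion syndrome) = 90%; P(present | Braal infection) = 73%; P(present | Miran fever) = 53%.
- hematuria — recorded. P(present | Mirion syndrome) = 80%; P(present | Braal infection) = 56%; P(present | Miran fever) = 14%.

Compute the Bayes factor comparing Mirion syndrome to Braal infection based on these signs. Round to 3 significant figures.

1.40

Take the product of per-sign likelihoods under each hypothesis (using 1 − P(present | H) for each absent sign), then divide.
  Mirion syndrome: 0.85 × 0.38 × (1 − 0.90) × 0.80 = 0.02584
  Braal infection: 0.24 × 0.51 × (1 − 0.73) × 0.56 = 0.018507
Bayes factor = 0.02584 / 0.018507 ≈ 1.40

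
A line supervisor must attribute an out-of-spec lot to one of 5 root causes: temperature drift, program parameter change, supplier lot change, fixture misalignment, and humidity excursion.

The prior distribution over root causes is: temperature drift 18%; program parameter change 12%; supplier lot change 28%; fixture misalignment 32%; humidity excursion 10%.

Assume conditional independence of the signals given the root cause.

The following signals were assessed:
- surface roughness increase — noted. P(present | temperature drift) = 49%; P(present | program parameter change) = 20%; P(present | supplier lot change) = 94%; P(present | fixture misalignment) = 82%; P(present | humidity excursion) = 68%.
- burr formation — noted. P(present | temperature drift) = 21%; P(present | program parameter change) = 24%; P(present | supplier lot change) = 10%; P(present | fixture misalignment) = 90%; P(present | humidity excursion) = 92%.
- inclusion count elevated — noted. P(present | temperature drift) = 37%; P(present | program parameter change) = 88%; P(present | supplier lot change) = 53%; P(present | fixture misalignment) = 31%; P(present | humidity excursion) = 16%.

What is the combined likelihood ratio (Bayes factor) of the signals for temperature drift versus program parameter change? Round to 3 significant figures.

0.901

Take the product of per-signal likelihoods under each hypothesis, then divide.
  temperature drift: 0.49 × 0.21 × 0.37 = 0.038073
  program parameter change: 0.20 × 0.24 × 0.88 = 0.04224
Bayes factor = 0.038073 / 0.04224 ≈ 0.901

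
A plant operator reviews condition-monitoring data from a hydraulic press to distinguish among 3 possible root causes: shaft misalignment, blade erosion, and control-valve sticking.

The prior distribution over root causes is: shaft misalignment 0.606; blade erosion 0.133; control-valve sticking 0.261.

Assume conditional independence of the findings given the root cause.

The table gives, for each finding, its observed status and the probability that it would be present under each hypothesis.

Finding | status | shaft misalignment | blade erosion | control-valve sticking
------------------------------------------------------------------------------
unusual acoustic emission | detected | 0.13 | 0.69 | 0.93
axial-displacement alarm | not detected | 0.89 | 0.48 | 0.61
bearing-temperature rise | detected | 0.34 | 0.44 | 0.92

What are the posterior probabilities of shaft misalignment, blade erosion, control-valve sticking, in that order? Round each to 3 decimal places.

0.027, 0.189, 0.784

For each hypothesis, the unnormalized posterior weight is prior × product of the finding likelihoods (using 1 − P(present | H) for each absent finding):
  shaft misalignment: 0.606 × 0.13 × (1 − 0.89) × 0.34 = 0.0029464
  blade erosion: 0.133 × 0.69 × (1 − 0.48) × 0.44 = 0.020997
  control-valve sticking: 0.261 × 0.93 × (1 − 0.61) × 0.92 = 0.087092
Marginal likelihood of the evidence = 0.11103.
P(shaft misalignment | evidence) = 0.0029464 / 0.11103 ≈ 0.027
P(blade erosion | evidence) = 0.020997 / 0.11103 ≈ 0.189
P(control-valve sticking | evidence) = 0.087092 / 0.11103 ≈ 0.784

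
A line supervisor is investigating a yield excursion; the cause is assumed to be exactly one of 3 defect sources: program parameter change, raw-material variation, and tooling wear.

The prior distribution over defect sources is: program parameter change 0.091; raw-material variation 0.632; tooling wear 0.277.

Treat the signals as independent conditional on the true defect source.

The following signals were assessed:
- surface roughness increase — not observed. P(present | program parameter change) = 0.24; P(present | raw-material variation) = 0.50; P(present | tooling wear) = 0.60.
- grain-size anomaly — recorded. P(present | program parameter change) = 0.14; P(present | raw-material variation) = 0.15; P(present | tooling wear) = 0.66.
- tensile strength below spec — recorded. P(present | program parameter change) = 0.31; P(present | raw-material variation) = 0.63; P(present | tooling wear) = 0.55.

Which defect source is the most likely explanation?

tooling wear

By Bayes' rule with conditional independence, the unnormalized weight for each hypothesis is prior × ∏ likelihoods (using 1 − P(present | H) for each absent signal):
  program parameter change: 0.091 × (1 − 0.24) × 0.14 × 0.31 = 0.0030015
  raw-material variation: 0.632 × (1 − 0.50) × 0.15 × 0.63 = 0.029862
  tooling wear: 0.277 × (1 − 0.60) × 0.66 × 0.55 = 0.04022
The unnormalized weights sum to 0.073084.
P(program parameter change | evidence) ≈ 0.0030015 / 0.073084 ≈ 0.041
P(raw-material variation | evidence) ≈ 0.029862 / 0.073084 ≈ 0.409
P(tooling wear | evidence) ≈ 0.04022 / 0.073084 ≈ 0.550
The largest is 0.550, so tooling wear is most probable.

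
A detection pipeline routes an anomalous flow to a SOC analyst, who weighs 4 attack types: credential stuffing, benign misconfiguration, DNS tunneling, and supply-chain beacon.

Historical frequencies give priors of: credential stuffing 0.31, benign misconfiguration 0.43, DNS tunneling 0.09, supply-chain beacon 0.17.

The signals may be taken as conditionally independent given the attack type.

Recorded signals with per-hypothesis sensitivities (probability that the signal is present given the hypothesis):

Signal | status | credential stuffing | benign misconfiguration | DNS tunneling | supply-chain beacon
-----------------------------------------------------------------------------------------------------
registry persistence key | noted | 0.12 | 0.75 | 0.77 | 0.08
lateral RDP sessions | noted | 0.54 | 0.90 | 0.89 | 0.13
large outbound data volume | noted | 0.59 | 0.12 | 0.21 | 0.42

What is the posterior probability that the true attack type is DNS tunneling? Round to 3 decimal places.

0.215

Multiply each prior by the joint likelihood of the signal pattern:
  credential stuffing: 0.31 × 0.12 × 0.54 × 0.59 = 0.011852
  benign misconfiguration: 0.43 × 0.75 × 0.90 × 0.12 = 0.03483
  DNS tunneling: 0.09 × 0.77 × 0.89 × 0.21 = 0.012952
  supply-chain beacon: 0.17 × 0.08 × 0.13 × 0.42 = 0.00074256
Normalizing constant Z = 0.011852 + 0.03483 + 0.012952 + 0.00074256 = 0.060377.
P(DNS tunneling | evidence) = 0.012952 / 0.060377 ≈ 0.215.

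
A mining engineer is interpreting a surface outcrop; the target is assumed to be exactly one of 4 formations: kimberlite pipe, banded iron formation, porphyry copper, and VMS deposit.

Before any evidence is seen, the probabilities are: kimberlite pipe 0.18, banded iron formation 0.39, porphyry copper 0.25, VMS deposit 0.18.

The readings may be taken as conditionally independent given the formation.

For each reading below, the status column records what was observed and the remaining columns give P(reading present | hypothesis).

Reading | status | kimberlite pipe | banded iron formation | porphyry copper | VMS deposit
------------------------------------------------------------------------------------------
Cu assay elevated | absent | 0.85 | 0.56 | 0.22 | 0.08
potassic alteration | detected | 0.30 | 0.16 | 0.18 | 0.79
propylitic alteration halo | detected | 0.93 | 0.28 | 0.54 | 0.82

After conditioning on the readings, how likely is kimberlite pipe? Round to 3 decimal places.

Multiply each prior by the joint likelihood of the reading pattern (using 1 − P(present | H) for each absent reading):
  kimberlite pipe: 0.18 × (1 − 0.85) × 0.30 × 0.93 = 0.007533
  banded iron formation: 0.39 × (1 − 0.56) × 0.16 × 0.28 = 0.0076877
  porphyry copper: 0.25 × (1 − 0.22) × 0.18 × 0.54 = 0.018954
  VMS deposit: 0.18 × (1 − 0.08) × 0.79 × 0.82 = 0.10728
The unnormalized weights sum to 0.14145.
P(kimberlite pipe | evidence) = 0.007533 / 0.14145 ≈ 0.053.

0.053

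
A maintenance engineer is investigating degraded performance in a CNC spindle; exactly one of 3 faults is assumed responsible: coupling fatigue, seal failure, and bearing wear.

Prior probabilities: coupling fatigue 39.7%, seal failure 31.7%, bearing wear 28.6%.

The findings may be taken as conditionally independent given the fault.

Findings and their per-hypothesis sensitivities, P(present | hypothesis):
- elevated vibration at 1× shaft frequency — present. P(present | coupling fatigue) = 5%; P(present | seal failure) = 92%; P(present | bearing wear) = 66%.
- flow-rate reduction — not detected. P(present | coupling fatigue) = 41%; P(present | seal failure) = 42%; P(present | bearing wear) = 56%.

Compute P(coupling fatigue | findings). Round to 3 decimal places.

0.044

For each hypothesis, the unnormalized posterior weight is prior × product of the finding likelihoods (using 1 − P(present | H) for each absent finding):
  coupling fatigue: 0.397 × 0.05 × (1 − 0.41) = 0.011712
  seal failure: 0.317 × 0.92 × (1 − 0.42) = 0.16915
  bearing wear: 0.286 × 0.66 × (1 − 0.56) = 0.083054
Normalizing constant Z = 0.011712 + 0.16915 + 0.083054 = 0.26392.
P(coupling fatigue | evidence) = 0.011712 / 0.26392 ≈ 0.044.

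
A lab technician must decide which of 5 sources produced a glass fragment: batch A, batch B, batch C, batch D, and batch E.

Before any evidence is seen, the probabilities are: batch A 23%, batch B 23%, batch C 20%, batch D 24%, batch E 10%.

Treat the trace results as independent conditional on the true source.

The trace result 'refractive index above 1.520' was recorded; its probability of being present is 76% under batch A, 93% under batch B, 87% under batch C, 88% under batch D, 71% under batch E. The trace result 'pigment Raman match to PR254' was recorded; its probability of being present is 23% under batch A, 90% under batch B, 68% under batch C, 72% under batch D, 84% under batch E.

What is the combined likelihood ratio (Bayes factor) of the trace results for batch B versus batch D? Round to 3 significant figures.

1.32

The Bayes factor is the ratio of the joint likelihoods of the trace result pattern under the two hypotheses.
  batch B: 0.93 × 0.90 = 0.837
  batch D: 0.88 × 0.72 = 0.6336
Bayes factor = 0.837 / 0.6336 ≈ 1.32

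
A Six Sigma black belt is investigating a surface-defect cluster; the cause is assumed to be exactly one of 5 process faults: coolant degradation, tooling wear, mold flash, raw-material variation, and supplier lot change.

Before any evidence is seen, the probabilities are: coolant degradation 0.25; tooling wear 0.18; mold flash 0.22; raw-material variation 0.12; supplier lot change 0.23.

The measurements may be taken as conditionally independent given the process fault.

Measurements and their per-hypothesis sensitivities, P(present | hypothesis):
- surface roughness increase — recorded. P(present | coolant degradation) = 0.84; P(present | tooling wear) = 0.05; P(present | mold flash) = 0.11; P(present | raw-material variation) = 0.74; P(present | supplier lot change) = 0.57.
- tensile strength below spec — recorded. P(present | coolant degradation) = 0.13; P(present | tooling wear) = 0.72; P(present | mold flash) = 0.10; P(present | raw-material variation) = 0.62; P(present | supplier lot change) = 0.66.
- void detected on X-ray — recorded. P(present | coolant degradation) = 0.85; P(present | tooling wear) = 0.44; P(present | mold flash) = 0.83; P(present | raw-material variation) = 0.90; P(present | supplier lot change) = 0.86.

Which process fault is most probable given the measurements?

supplier lot change

For each hypothesis, the unnormalized posterior weight is prior × product of the measurement likelihoods:
  coolant degradation: 0.25 × 0.84 × 0.13 × 0.85 = 0.023205
  tooling wear: 0.18 × 0.05 × 0.72 × 0.44 = 0.0028512
  mold flash: 0.22 × 0.11 × 0.10 × 0.83 = 0.0020086
  raw-material variation: 0.12 × 0.74 × 0.62 × 0.90 = 0.04955
  supplier lot change: 0.23 × 0.57 × 0.66 × 0.86 = 0.074412
Normalizing constant Z = 0.023205 + 0.0028512 + 0.0020086 + 0.04955 + 0.074412 = 0.15203.
P(coolant degradation | evidence) ≈ 0.023205 / 0.15203 ≈ 0.153
P(tooling wear | evidence) ≈ 0.0028512 / 0.15203 ≈ 0.019
P(mold flash | evidence) ≈ 0.0020086 / 0.15203 ≈ 0.013
P(raw-material variation | evidence) ≈ 0.04955 / 0.15203 ≈ 0.326
P(supplier lot change | evidence) ≈ 0.074412 / 0.15203 ≈ 0.489
The largest is 0.489, so supplier lot change is most probable.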